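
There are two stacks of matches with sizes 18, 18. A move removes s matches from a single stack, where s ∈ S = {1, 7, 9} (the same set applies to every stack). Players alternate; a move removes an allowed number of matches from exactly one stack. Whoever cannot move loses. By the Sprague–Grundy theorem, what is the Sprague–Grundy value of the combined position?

All stacks use S = {1, 7, 9}:
G(0) = 0
G(1) = mex{0} = 1
G(2) = mex{1} = 0
G(3) = mex{0} = 1
G(4) = mex{1} = 0
G(5) = mex{0} = 1
G(6) = mex{1} = 0
G(7) = mex{0,0} = 1
G(8) = mex{1,1} = 0
G(9) = mex{0,0,0} = 1
G(10) = mex{1,1,1} = 0
G(11) = mex{0,0,0} = 1
G(12) = mex{1,1,1} = 0
G(13) = mex{0,0,0} = 1
G(14) = mex{1,1,1} = 0
G(15) = mex{0,0,0} = 1
G(16) = mex{1,1,1} = 0
G(17) = mex{0,0,0} = 1
G(18) = mex{1,1,1} = 0
Stack A: G(18) = 0.
Stack B: G(18) = 0.
Combined Grundy value = 0 ⊕ 0 = 0.

0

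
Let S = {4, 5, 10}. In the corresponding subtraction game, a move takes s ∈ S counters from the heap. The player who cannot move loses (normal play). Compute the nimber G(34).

1

n :  0  1  2  3  4  5  6  7  8  9 10 11 12 13 14 15 16 17 18 19 20 21 22 23 24 25 26 27 28 29 30 31 32 33 34
G :  0  0  0  0  1  1  1  1  2  0  2  2  3  1  3  0  0  0  0  1  1  1  1  2  0  2  2  3  1  3  0  0  0  0  1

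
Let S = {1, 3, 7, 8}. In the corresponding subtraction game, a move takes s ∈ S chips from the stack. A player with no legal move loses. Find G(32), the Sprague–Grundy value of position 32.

n :  0  1  2  3  4  5  6  7  8  9 10 11 12 13 14 15 16 17 18 19 20 21 22 23 24 25 26 27 28 29 30 31 32
G :  0  1  0  1  0  1  0  1  2  3  2  3  2  3  2  0  1  0  1  0  1  0  1  2  3  2  3  2  3  2  0  1  0

0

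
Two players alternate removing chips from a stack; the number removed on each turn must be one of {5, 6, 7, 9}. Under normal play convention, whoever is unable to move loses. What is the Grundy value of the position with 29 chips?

G(0) = 0
G(1) = mex{} = 0
G(2) = mex{} = 0
G(3) = mex{} = 0
G(4) = mex{} = 0
G(5) = mex{0} = 1
G(6) = mex{0,0} = 1
G(7) = mex{0,0,0} = 1
G(8) = mex{0,0,0} = 1
G(9) = mex{0,0,0,0} = 1
G(10) = mex{1,0,0,0} = 2
G(11) = mex{1,1,0,0} = 2
G(12) = mex{1,1,1,0} = 2
G(13) = mex{1,1,1,0} = 2
G(14) = mex{1,1,1,1} = 0
G(15) = mex{2,1,1,1} = 0
G(16) = mex{2,2,1,1} = 0
G(17) = mex{2,2,2,1} = 0
G(18) = mex{2,2,2,1} = 0
G(19) = mex{0,2,2,2} = 1
G(20) = mex{0,0,2,2} = 1
G(21) = mex{0,0,0,2} = 1
G(22) = mex{0,0,0,2} = 1
G(23) = mex{0,0,0,0} = 1
G(24) = mex{1,0,0,0} = 2
G(25) = mex{1,1,0,0} = 2
G(26) = mex{1,1,1,0} = 2
G(27) = mex{1,1,1,0} = 2
G(28) = mex{1,1,1,1} = 0
G(29) = mex{2,1,1,1} = 0

0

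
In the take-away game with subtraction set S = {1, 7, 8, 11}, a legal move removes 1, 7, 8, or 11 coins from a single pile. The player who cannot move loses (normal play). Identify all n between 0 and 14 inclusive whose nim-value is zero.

n :  0  1  2  3  4  5  6  7  8  9 10 11 12 13 14
G :  0  1  0  1  0  1  0  1  2  3  2  3  2  3  2
P-positions are exactly the n with G(n) = 0.

0, 2, 4, 6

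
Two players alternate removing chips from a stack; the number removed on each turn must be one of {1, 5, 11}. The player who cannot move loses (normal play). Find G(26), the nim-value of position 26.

n :  0  1  2  3  4  5  6  7  8  9 10 11 12 13 14 15 16 17 18 19 20 21 22 23 24 25 26
G :  0  1  0  1  0  1  0  1  0  1  0  1  0  1  0  1  0  1  0  1  0  1  0  1  0  1  0

0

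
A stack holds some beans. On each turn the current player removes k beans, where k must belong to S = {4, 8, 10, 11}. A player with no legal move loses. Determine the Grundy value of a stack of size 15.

G(0) = 0
G(1) = mex{} = 0
G(2) = mex{} = 0
G(3) = mex{} = 0
G(4) = mex{0} = 1
G(5) = mex{0} = 1
G(6) = mex{0} = 1
G(7) = mex{0} = 1
G(8) = mex{1,0} = 2
G(9) = mex{1,0} = 2
G(10) = mex{1,0,0} = 2
G(11) = mex{1,0,0,0} = 2
G(12) = mex{2,1,0,0} = 3
G(13) = mex{2,1,0,0} = 3
G(14) = mex{2,1,1,0} = 3
G(15) = mex{2,1,1,1} = 0

0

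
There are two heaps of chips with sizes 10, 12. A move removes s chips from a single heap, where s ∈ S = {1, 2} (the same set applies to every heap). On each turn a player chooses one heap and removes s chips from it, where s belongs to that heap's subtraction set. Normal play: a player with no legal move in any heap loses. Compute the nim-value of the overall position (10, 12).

All heaps use S = {1, 2}:
G(0) = 0
G(1) = mex{0} = 1
G(2) = mex{1,0} = 2
G(3) = mex{2,1} = 0
G(4) = mex{0,2} = 1
G(5) = mex{1,0} = 2
G(6) = mex{2,1} = 0
G(7) = mex{0,2} = 1
G(8) = mex{1,0} = 2
G(9) = mex{2,1} = 0
G(10) = mex{0,2} = 1
G(11) = mex{1,0} = 2
G(12) = mex{2,1} = 0
Heap A: G(10) = 1.
Heap B: G(12) = 0.
Combined Grundy value = 1 ⊕ 0 = 1.

1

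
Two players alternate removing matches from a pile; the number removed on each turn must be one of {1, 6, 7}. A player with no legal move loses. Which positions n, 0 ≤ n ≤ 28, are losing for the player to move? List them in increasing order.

0, 2, 4, 12, 14, 16, 24, 26, 28

n :  0  1  2  3  4  5  6  7  8  9 10 11 12 13 14 15 16 17 18 19 20 21 22 23 24 25 26 27 28
G :  0  1  0  1  0  1  2  3  2  3  2  3  0  1  0  1  0  1  2  3  2  3  2  3  0  1  0  1  0
P-positions are exactly the n with G(n) = 0.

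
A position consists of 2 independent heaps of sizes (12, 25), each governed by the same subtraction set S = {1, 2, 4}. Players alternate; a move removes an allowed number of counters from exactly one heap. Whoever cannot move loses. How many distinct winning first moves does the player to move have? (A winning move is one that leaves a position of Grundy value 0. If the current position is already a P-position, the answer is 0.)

3

All heaps use S = {1, 2, 4}:
G(0) = 0
G(1) = mex{0} = 1
G(2) = mex{1,0} = 2
G(3) = mex{2,1} = 0
G(4) = mex{0,2,0} = 1
G(5) = mex{1,0,1} = 2
G(6) = mex{2,1,2} = 0
G(7) = mex{0,2,0} = 1
G(8) = mex{1,0,1} = 2
G(9) = mex{2,1,2} = 0
G(10) = mex{0,2,0} = 1
G(11) = mex{1,0,1} = 2
G(12) = mex{2,1,2} = 0
G(13) = mex{0,2,0} = 1
G(14) = mex{1,0,1} = 2
G(15) = mex{2,1,2} = 0
G(16) = mex{0,2,0} = 1
G(17) = mex{1,0,1} = 2
G(18) = mex{2,1,2} = 0
G(19) = mex{0,2,0} = 1
G(20) = mex{1,0,1} = 2
G(21) = mex{2,1,2} = 0
G(22) = mex{0,2,0} = 1
G(23) = mex{1,0,1} = 2
G(24) = mex{2,1,2} = 0
G(25) = mex{0,2,0} = 1
Heap A: G(12) = 0.
Heap B: G(25) = 1.
Combined Grundy value = 0 ⊕ 1 = 1.
A winning move leaves total XOR = 0, i.e. changes one component's Grundy value g to g ⊕ X where X is the current total.
Heap A: need g' = 0⊕1 = 1. Options: 12−1→G=2, 12−2→G=1, 12−4→G=2. Hits: 1.
Heap B: need g' = 1⊕1 = 0. Options: 25−1→G=0, 25−2→G=2, 25−4→G=0. Hits: 2.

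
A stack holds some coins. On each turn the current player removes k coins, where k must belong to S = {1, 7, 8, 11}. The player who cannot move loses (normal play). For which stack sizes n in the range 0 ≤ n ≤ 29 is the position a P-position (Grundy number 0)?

0, 2, 4, 6, 16, 18, 20, 22

n :  0  1  2  3  4  5  6  7  8  9 10 11 12 13 14 15 16 17 18 19 20 21 22 23 24 25 26 27 28 29
G :  0  1  0  1  0  1  0  1  2  3  2  3  2  3  2  3  0  1  0  1  0  1  0  1  2  3  2  3  2  3
P-positions are exactly the n with G(n) = 0.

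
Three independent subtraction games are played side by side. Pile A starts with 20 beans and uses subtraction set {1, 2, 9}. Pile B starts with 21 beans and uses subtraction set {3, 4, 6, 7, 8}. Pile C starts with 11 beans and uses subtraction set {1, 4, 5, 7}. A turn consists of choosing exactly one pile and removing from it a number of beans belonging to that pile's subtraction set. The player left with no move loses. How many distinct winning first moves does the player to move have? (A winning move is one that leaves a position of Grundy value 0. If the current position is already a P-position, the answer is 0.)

4

Pile A, S = {1, 2, 9}:
n :  0  1  2  3  4  5  6  7  8  9 10 11 12 13 14 15 16 17 18 19 20
G :  0  1  2  0  1  2  0  1  2  3  0  1  2  0  1  2  0  1  2  3  0
G_A(20) = 0.
Pile B, S = {3, 4, 6, 7, 8}:
G(0) = 0
G(1) = mex{} = 0
G(2) = mex{} = 0
G(3) = mex{0} = 1
G(4) = mex{0,0} = 1
G(5) = mex{0,0} = 1
G(6) = mex{1,0,0} = 2
G(7) = mex{1,1,0,0} = 2
G(8) = mex{1,1,0,0,0} = 2
G(9) = mex{2,1,1,0,0} = 3
G(10) = mex{2,2,1,1,0} = 3
G(11) = mex{2,2,1,1,1} = 0
G(12) = mex{3,2,2,1,1} = 0
G(13) = mex{3,3,2,2,1} = 0
G(14) = mex{0,3,2,2,2} = 1
G(15) = mex{0,0,3,2,2} = 1
G(16) = mex{0,0,3,3,2} = 1
G(17) = mex{1,0,0,3,3} = 2
G(18) = mex{1,1,0,0,3} = 2
G(19) = mex{1,1,0,0,0} = 2
G(20) = mex{2,1,1,0,0} = 3
G(21) = mex{2,2,1,1,0} = 3
G_B(21) = 3.
Pile C, S = {1, 4, 5, 7}:
n :  0  1  2  3  4  5  6  7  8  9 10 11
G :  0  1  0  1  2  3  2  3  0  1  0  1
G_C(11) = 1.
Combined Grundy value = 0 ⊕ 3 ⊕ 1 = 2.
A winning move leaves total XOR = 0, i.e. changes one component's Grundy value g to g ⊕ X where X is the current total.
Pile A: need g' = 0⊕2 = 2. Options: 20−1→G=3, 20−2→G=2, 20−9→G=1. Hits: 1.
Pile B: need g' = 3⊕2 = 1. Options: 21−3→G=2, 21−4→G=2, 21−6→G=1, 21−7→G=1, 21−8→G=0. Hits: 2.
Pile C: need g' = 1⊕2 = 3. Options: 11−1→G=0, 11−4→G=3, 11−5→G=2, 11−7→G=2. Hits: 1.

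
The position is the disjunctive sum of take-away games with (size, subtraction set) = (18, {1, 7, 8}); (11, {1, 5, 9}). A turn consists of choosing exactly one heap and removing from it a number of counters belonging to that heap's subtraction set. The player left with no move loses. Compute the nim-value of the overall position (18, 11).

0

Heap A, S = {1, 7, 8}:
G(0) = 0
G(1) = mex{0} = 1
G(2) = mex{1} = 0
G(3) = mex{0} = 1
G(4) = mex{1} = 0
G(5) = mex{0} = 1
G(6) = mex{1} = 0
G(7) = mex{0,0} = 1
G(8) = mex{1,1,0} = 2
G(9) = mex{2,0,1} = 3
G(10) = mex{3,1,0} = 2
G(11) = mex{2,0,1} = 3
G(12) = mex{3,1,0} = 2
G(13) = mex{2,0,1} = 3
G(14) = mex{3,1,0} = 2
G(15) = mex{2,2,1} = 0
G(16) = mex{0,3,2} = 1
G(17) = mex{1,2,3} = 0
G(18) = mex{0,3,2} = 1
G_A(18) = 1.
Heap B, S = {1, 5, 9}:
G(0) = 0
G(1) = mex{0} = 1
G(2) = mex{1} = 0
G(3) = mex{0} = 1
G(4) = mex{1} = 0
G(5) = mex{0,0} = 1
G(6) = mex{1,1} = 0
G(7) = mex{0,0} = 1
G(8) = mex{1,1} = 0
G(9) = mex{0,0,0} = 1
G(10) = mex{1,1,1} = 0
G(11) = mex{0,0,0} = 1
G_B(11) = 1.
Combined Grundy value = 1 ⊕ 1 = 0.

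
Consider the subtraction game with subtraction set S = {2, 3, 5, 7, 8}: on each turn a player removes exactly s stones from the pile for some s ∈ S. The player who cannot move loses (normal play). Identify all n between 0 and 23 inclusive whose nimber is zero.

n :  0  1  2  3  4  5  6  7  8  9 10 11 12 13 14 15 16 17 18 19 20 21 22 23
G :  0  0  1  1  2  2  3  3  4  4  0  0  1  1  2  2  3  3  4  4  0  0  1  1
P-positions are exactly the n with G(n) = 0.

0, 1, 10, 11, 20, 21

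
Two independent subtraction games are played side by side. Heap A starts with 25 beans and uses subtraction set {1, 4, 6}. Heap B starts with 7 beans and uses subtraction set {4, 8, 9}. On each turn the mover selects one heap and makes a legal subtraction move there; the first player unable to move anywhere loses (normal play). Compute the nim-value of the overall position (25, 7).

Heap A, S = {1, 4, 6}:
n :  0  1  2  3  4  5  6  7  8  9 10 11 12 13 14 15 16 17 18 19 20 21 22 23 24 25
G :  0  1  0  1  2  0  1  0  1  2  0  1  0  1  2  0  1  0  1  2  0  1  0  1  2  0
G_A(25) = 0.
Heap B, S = {4, 8, 9}:
G(0) = 0
G(1) = mex{} = 0
G(2) = mex{} = 0
G(3) = mex{} = 0
G(4) = mex{0} = 1
G(5) = mex{0} = 1
G(6) = mex{0} = 1
G(7) = mex{0} = 1
G_B(7) = 1.
Combined Grundy value = 0 ⊕ 1 = 1.

1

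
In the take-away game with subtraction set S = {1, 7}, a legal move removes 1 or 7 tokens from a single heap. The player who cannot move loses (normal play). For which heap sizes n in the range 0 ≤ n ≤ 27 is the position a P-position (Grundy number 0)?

G(0) = 0
G(1) = mex{0} = 1
G(2) = mex{1} = 0
G(3) = mex{0} = 1
G(4) = mex{1} = 0
G(5) = mex{0} = 1
G(6) = mex{1} = 0
G(7) = mex{0,0} = 1
G(8) = mex{1,1} = 0
G(9) = mex{0,0} = 1
G(10) = mex{1,1} = 0
G(11) = mex{0,0} = 1
G(12) = mex{1,1} = 0
G(13) = mex{0,0} = 1
G(14) = mex{1,1} = 0
G(15) = mex{0,0} = 1
G(16) = mex{1,1} = 0
G(17) = mex{0,0} = 1
G(18) = mex{1,1} = 0
G(19) = mex{0,0} = 1
G(20) = mex{1,1} = 0
G(21) = mex{0,0} = 1
G(22) = mex{1,1} = 0
G(23) = mex{0,0} = 1
G(24) = mex{1,1} = 0
G(25) = mex{0,0} = 1
G(26) = mex{1,1} = 0
G(27) = mex{0,0} = 1
P-positions are exactly the n with G(n) = 0.

0, 2, 4, 6, 8, 10, 12, 14, 16, 18, 20, 22, 24, 26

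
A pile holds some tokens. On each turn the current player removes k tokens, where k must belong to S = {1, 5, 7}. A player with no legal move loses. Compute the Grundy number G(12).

n :  0  1  2  3  4  5  6  7  8  9 10 11 12
G :  0  1  0  1  0  1  0  1  0  1  0  1  0

0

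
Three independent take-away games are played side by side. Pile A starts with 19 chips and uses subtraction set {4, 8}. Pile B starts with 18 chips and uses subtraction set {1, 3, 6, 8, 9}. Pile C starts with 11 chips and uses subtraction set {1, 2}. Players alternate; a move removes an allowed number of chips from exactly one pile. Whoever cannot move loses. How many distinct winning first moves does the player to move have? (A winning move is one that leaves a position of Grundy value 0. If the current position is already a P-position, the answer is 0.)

3

Pile A, S = {4, 8}:
G(0) = 0
G(1) = mex{} = 0
G(2) = mex{} = 0
G(3) = mex{} = 0
G(4) = mex{0} = 1
G(5) = mex{0} = 1
G(6) = mex{0} = 1
G(7) = mex{0} = 1
G(8) = mex{1,0} = 2
G(9) = mex{1,0} = 2
G(10) = mex{1,0} = 2
G(11) = mex{1,0} = 2
G(12) = mex{2,1} = 0
G(13) = mex{2,1} = 0
G(14) = mex{2,1} = 0
G(15) = mex{2,1} = 0
G(16) = mex{0,2} = 1
G(17) = mex{0,2} = 1
G(18) = mex{0,2} = 1
G(19) = mex{0,2} = 1
G_A(19) = 1.
Pile B, S = {1, 3, 6, 8, 9}:
G(0) = 0
G(1) = mex{0} = 1
G(2) = mex{1} = 0
G(3) = mex{0,0} = 1
G(4) = mex{1,1} = 0
G(5) = mex{0,0} = 1
G(6) = mex{1,1,0} = 2
G(7) = mex{2,0,1} = 3
G(8) = mex{3,1,0,0} = 2
G(9) = mex{2,2,1,1,0} = 3
G(10) = mex{3,3,0,0,1} = 2
G(11) = mex{2,2,1,1,0} = 3
G(12) = mex{3,3,2,0,1} = 4
G(13) = mex{4,2,3,1,0} = 5
G(14) = mex{5,3,2,2,1} = 0
G(15) = mex{0,4,3,3,2} = 1
G(16) = mex{1,5,2,2,3} = 0
G(17) = mex{0,0,3,3,2} = 1
G(18) = mex{1,1,4,2,3} = 0
G_B(18) = 0.
Pile C, S = {1, 2}:
G(0) = 0
G(1) = mex{0} = 1
G(2) = mex{1,0} = 2
G(3) = mex{2,1} = 0
G(4) = mex{0,2} = 1
G(5) = mex{1,0} = 2
G(6) = mex{2,1} = 0
G(7) = mex{0,2} = 1
G(8) = mex{1,0} = 2
G(9) = mex{2,1} = 0
G(10) = mex{0,2} = 1
G(11) = mex{1,0} = 2
G_C(11) = 2.
Combined Grundy value = 1 ⊕ 0 ⊕ 2 = 3.
A winning move leaves total XOR = 0, i.e. changes one component's Grundy value g to g ⊕ X where X is the current total.
Pile A: need g' = 1⊕3 = 2. Options: 19−4→G=0, 19−8→G=2. Hits: 1.
Pile B: need g' = 0⊕3 = 3. Options: 18−1→G=1, 18−3→G=1, 18−6→G=4, 18−8→G=2, 18−9→G=3. Hits: 1.
Pile C: need g' = 2⊕3 = 1. Options: 11−1→G=1, 11−2→G=0. Hits: 1.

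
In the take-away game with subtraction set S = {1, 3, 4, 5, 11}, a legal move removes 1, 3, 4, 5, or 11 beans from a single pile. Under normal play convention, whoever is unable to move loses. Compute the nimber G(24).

n :  0  1  2  3  4  5  6  7  8  9 10 11 12 13 14 15 16 17 18 19 20 21 22 23 24
G :  0  1  0  1  2  3  2  3  0  1  0  1  2  3  2  3  0  1  0  1  2  3  2  3  0

0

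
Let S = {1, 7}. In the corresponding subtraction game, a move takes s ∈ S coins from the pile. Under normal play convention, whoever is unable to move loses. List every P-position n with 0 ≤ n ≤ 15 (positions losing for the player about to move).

0, 2, 4, 6, 8, 10, 12, 14

G(0) = 0
G(1) = mex{0} = 1
G(2) = mex{1} = 0
G(3) = mex{0} = 1
G(4) = mex{1} = 0
G(5) = mex{0} = 1
G(6) = mex{1} = 0
G(7) = mex{0,0} = 1
G(8) = mex{1,1} = 0
G(9) = mex{0,0} = 1
G(10) = mex{1,1} = 0
G(11) = mex{0,0} = 1
G(12) = mex{1,1} = 0
G(13) = mex{0,0} = 1
G(14) = mex{1,1} = 0
G(15) = mex{0,0} = 1
P-positions are exactly the n with G(n) = 0.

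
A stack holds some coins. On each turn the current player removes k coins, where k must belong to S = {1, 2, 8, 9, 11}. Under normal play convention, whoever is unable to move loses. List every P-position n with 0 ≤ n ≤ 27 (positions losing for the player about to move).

0, 3, 6, 10, 13, 16, 20, 23, 26

G(0) = 0
G(1) = mex{0} = 1
G(2) = mex{1,0} = 2
G(3) = mex{2,1} = 0
G(4) = mex{0,2} = 1
G(5) = mex{1,0} = 2
G(6) = mex{2,1} = 0
G(7) = mex{0,2} = 1
G(8) = mex{1,0,0} = 2
G(9) = mex{2,1,1,0} = 3
G(10) = mex{3,2,2,1} = 0
G(11) = mex{0,3,0,2,0} = 1
G(12) = mex{1,0,1,0,1} = 2
G(13) = mex{2,1,2,1,2} = 0
G(14) = mex{0,2,0,2,0} = 1
G(15) = mex{1,0,1,0,1} = 2
G(16) = mex{2,1,2,1,2} = 0
G(17) = mex{0,2,3,2,0} = 1
G(18) = mex{1,0,0,3,1} = 2
G(19) = mex{2,1,1,0,2} = 3
G(20) = mex{3,2,2,1,3} = 0
G(21) = mex{0,3,0,2,0} = 1
G(22) = mex{1,0,1,0,1} = 2
G(23) = mex{2,1,2,1,2} = 0
G(24) = mex{0,2,0,2,0} = 1
G(25) = mex{1,0,1,0,1} = 2
G(26) = mex{2,1,2,1,2} = 0
G(27) = mex{0,2,3,2,0} = 1
P-positions are exactly the n with G(n) = 0.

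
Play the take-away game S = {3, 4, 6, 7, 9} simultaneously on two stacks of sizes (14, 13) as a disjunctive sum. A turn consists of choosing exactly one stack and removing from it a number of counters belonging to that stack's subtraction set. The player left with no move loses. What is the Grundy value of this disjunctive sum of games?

All stacks use S = {3, 4, 6, 7, 9}:
n :  0  1  2  3  4  5  6  7  8  9 10 11 12 13 14
G :  0  0  0  1  1  1  2  2  2  3  3  3  0  0  0
Stack A: G(14) = 0.
Stack B: G(13) = 0.
Combined Grundy value = 0 ⊕ 0 = 0.

0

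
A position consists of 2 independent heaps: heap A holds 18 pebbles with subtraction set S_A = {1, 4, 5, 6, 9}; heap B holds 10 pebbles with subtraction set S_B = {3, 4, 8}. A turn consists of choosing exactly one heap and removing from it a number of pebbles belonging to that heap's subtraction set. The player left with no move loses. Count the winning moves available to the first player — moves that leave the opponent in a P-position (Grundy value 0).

Heap A, S = {1, 4, 5, 6, 9}:
G(0) = 0
G(1) = mex{0} = 1
G(2) = mex{1} = 0
G(3) = mex{0} = 1
G(4) = mex{1,0} = 2
G(5) = mex{2,1,0} = 3
G(6) = mex{3,0,1,0} = 2
G(7) = mex{2,1,0,1} = 3
G(8) = mex{3,2,1,0} = 4
G(9) = mex{4,3,2,1,0} = 5
G(10) = mex{5,2,3,2,1} = 0
G(11) = mex{0,3,2,3,0} = 1
G(12) = mex{1,4,3,2,1} = 0
G(13) = mex{0,5,4,3,2} = 1
G(14) = mex{1,0,5,4,3} = 2
G(15) = mex{2,1,0,5,2} = 3
G(16) = mex{3,0,1,0,3} = 2
G(17) = mex{2,1,0,1,4} = 3
G(18) = mex{3,2,1,0,5} = 4
G_A(18) = 4.
Heap B, S = {3, 4, 8}:
n :  0  1  2  3  4  5  6  7  8  9 10
G :  0  0  0  1  1  1  2  0  2  3  1
G_B(10) = 1.
Combined Grundy value = 4 ⊕ 1 = 5.
A winning move leaves total XOR = 0, i.e. changes one component's Grundy value g to g ⊕ X where X is the current total.
Heap A: need g' = 4⊕5 = 1. Options: 18−1→G=3, 18−4→G=2, 18−5→G=1, 18−6→G=0, 18−9→G=5. Hits: 1.
Heap B: need g' = 1⊕5 = 4. Options: 10−3→G=0, 10−4→G=2, 10−8→G=0. Hits: 0.

1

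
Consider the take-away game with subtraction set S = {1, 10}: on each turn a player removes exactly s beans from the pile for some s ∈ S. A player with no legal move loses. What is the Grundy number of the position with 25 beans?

n :  0  1  2  3  4  5  6  7  8  9 10 11 12 13 14 15 16 17 18 19 20 21 22 23 24 25
G :  0  1  0  1  0  1  0  1  0  1  2  0  1  0  1  0  1  0  1  0  1  2  0  1  0  1

1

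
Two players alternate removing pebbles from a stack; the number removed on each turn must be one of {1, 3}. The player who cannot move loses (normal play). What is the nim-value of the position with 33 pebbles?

1

n :  0  1  2  3  4  5  6  7  8  9 10 11 12 13 14 15 16 17 18 19 20 21 22 23 24 25 26 27 28 29 30 31 32 33
G :  0  1  0  1  0  1  0  1  0  1  0  1  0  1  0  1  0  1  0  1  0  1  0  1  0  1  0  1  0  1  0  1  0  1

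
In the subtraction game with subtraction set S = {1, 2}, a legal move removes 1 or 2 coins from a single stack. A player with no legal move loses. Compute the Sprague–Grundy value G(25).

1

G(0) = 0
G(1) = mex{0} = 1
G(2) = mex{1,0} = 2
G(3) = mex{2,1} = 0
G(4) = mex{0,2} = 1
G(5) = mex{1,0} = 2
G(6) = mex{2,1} = 0
G(7) = mex{0,2} = 1
G(8) = mex{1,0} = 2
G(9) = mex{2,1} = 0
G(10) = mex{0,2} = 1
G(11) = mex{1,0} = 2
G(12) = mex{2,1} = 0
G(13) = mex{0,2} = 1
G(14) = mex{1,0} = 2
G(15) = mex{2,1} = 0
G(16) = mex{0,2} = 1
G(17) = mex{1,0} = 2
G(18) = mex{2,1} = 0
G(19) = mex{0,2} = 1
G(20) = mex{1,0} = 2
G(21) = mex{2,1} = 0
G(22) = mex{0,2} = 1
G(23) = mex{1,0} = 2
G(24) = mex{2,1} = 0
G(25) = mex{0,2} = 1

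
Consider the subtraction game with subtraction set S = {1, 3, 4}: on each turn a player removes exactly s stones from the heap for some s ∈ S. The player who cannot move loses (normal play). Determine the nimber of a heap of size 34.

n :  0  1  2  3  4  5  6  7  8  9 10 11 12 13 14 15 16 17 18 19 20 21 22 23 24 25 26 27 28 29 30 31 32 33 34
G :  0  1  0  1  2  3  2  0  1  0  1  2  3  2  0  1  0  1  2  3  2  0  1  0  1  2  3  2  0  1  0  1  2  3  2

2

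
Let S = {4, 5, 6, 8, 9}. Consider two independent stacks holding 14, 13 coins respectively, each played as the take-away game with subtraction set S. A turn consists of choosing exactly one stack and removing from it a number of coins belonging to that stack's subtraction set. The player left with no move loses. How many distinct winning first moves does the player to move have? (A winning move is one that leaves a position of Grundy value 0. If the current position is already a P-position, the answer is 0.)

0

All stacks use S = {4, 5, 6, 8, 9}:
n :  0  1  2  3  4  5  6  7  8  9 10 11 12 13 14
G :  0  0  0  0  1  1  1  1  2  2  2  2  3  0  0
Stack A: G(14) = 0.
Stack B: G(13) = 0.
Combined Grundy value = 0 ⊕ 0 = 0.
A winning move leaves total XOR = 0, i.e. changes one component's Grundy value g to g ⊕ X where X is the current total.
Stack A: target g' = 0⊕0 = 0, but every legal move changes the Grundy value (mex property), so 0 moves.
Stack B: target g' = 0⊕0 = 0, but every legal move changes the Grundy value (mex property), so 0 moves.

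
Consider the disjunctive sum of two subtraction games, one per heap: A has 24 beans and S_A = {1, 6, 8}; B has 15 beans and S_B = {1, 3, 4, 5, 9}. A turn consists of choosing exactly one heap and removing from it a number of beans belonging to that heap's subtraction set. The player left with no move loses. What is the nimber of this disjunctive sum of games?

Heap A, S = {1, 6, 8}:
G(0) = 0
G(1) = mex{0} = 1
G(2) = mex{1} = 0
G(3) = mex{0} = 1
G(4) = mex{1} = 0
G(5) = mex{0} = 1
G(6) = mex{1,0} = 2
G(7) = mex{2,1} = 0
G(8) = mex{0,0,0} = 1
G(9) = mex{1,1,1} = 0
G(10) = mex{0,0,0} = 1
G(11) = mex{1,1,1} = 0
G(12) = mex{0,2,0} = 1
G(13) = mex{1,0,1} = 2
G(14) = mex{2,1,2} = 0
G(15) = mex{0,0,0} = 1
G(16) = mex{1,1,1} = 0
G(17) = mex{0,0,0} = 1
G(18) = mex{1,1,1} = 0
G(19) = mex{0,2,0} = 1
G(20) = mex{1,0,1} = 2
G(21) = mex{2,1,2} = 0
G(22) = mex{0,0,0} = 1
G(23) = mex{1,1,1} = 0
G(24) = mex{0,0,0} = 1
G_A(24) = 1.
Heap B, S = {1, 3, 4, 5, 9}:
G(0) = 0
G(1) = mex{0} = 1
G(2) = mex{1} = 0
G(3) = mex{0,0} = 1
G(4) = mex{1,1,0} = 2
G(5) = mex{2,0,1,0} = 3
G(6) = mex{3,1,0,1} = 2
G(7) = mex{2,2,1,0} = 3
G(8) = mex{3,3,2,1} = 0
G(9) = mex{0,2,3,2,0} = 1
G(10) = mex{1,3,2,3,1} = 0
G(11) = mex{0,0,3,2,0} = 1
G(12) = mex{1,1,0,3,1} = 2
G(13) = mex{2,0,1,0,2} = 3
G(14) = mex{3,1,0,1,3} = 2
G(15) = mex{2,2,1,0,2} = 3
G_B(15) = 3.
Combined Grundy value = 1 ⊕ 3 = 2.

2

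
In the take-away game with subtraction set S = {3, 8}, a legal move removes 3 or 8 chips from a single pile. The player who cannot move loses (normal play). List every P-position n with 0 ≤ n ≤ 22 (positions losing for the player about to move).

0, 1, 2, 6, 7, 11, 12, 13, 17, 18, 22

G(0) = 0
G(1) = mex{} = 0
G(2) = mex{} = 0
G(3) = mex{0} = 1
G(4) = mex{0} = 1
G(5) = mex{0} = 1
G(6) = mex{1} = 0
G(7) = mex{1} = 0
G(8) = mex{1,0} = 2
G(9) = mex{0,0} = 1
G(10) = mex{0,0} = 1
G(11) = mex{2,1} = 0
G(12) = mex{1,1} = 0
G(13) = mex{1,1} = 0
G(14) = mex{0,0} = 1
G(15) = mex{0,0} = 1
G(16) = mex{0,2} = 1
G(17) = mex{1,1} = 0
G(18) = mex{1,1} = 0
G(19) = mex{1,0} = 2
G(20) = mex{0,0} = 1
G(21) = mex{0,0} = 1
G(22) = mex{2,1} = 0
P-positions are exactly the n with G(n) = 0.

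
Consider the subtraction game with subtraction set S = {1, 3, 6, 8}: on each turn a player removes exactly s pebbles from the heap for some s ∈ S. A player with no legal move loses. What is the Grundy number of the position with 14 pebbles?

1

n :  0  1  2  3  4  5  6  7  8  9 10 11 12 13 14
G :  0  1  0  1  0  1  2  3  2  0  1  0  1  0  1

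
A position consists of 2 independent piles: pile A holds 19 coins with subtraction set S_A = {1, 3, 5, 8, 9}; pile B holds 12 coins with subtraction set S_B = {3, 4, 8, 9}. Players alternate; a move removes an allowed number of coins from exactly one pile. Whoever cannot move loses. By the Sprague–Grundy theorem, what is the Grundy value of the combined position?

1

Pile A, S = {1, 3, 5, 8, 9}:
G(0) = 0
G(1) = mex{0} = 1
G(2) = mex{1} = 0
G(3) = mex{0,0} = 1
G(4) = mex{1,1} = 0
G(5) = mex{0,0,0} = 1
G(6) = mex{1,1,1} = 0
G(7) = mex{0,0,0} = 1
G(8) = mex{1,1,1,0} = 2
G(9) = mex{2,0,0,1,0} = 3
G(10) = mex{3,1,1,0,1} = 2
G(11) = mex{2,2,0,1,0} = 3
G(12) = mex{3,3,1,0,1} = 2
G(13) = mex{2,2,2,1,0} = 3
G(14) = mex{3,3,3,0,1} = 2
G(15) = mex{2,2,2,1,0} = 3
G(16) = mex{3,3,3,2,1} = 0
G(17) = mex{0,2,2,3,2} = 1
G(18) = mex{1,3,3,2,3} = 0
G(19) = mex{0,0,2,3,2} = 1
G_A(19) = 1.
Pile B, S = {3, 4, 8, 9}:
G(0) = 0
G(1) = mex{} = 0
G(2) = mex{} = 0
G(3) = mex{0} = 1
G(4) = mex{0,0} = 1
G(5) = mex{0,0} = 1
G(6) = mex{1,0} = 2
G(7) = mex{1,1} = 0
G(8) = mex{1,1,0} = 2
G(9) = mex{2,1,0,0} = 3
G(10) = mex{0,2,0,0} = 1
G(11) = mex{2,0,1,0} = 3
G(12) = mex{3,2,1,1} = 0
G_B(12) = 0.
Combined Grundy value = 1 ⊕ 0 = 1.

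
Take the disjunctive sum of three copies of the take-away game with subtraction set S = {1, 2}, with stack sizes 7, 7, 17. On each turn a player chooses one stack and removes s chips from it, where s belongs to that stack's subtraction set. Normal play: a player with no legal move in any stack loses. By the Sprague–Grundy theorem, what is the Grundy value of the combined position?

All stacks use S = {1, 2}:
G(0) = 0
G(1) = mex{0} = 1
G(2) = mex{1,0} = 2
G(3) = mex{2,1} = 0
G(4) = mex{0,2} = 1
G(5) = mex{1,0} = 2
G(6) = mex{2,1} = 0
G(7) = mex{0,2} = 1
G(8) = mex{1,0} = 2
G(9) = mex{2,1} = 0
G(10) = mex{0,2} = 1
G(11) = mex{1,0} = 2
G(12) = mex{2,1} = 0
G(13) = mex{0,2} = 1
G(14) = mex{1,0} = 2
G(15) = mex{2,1} = 0
G(16) = mex{0,2} = 1
G(17) = mex{1,0} = 2
Stack A: G(7) = 1.
Stack B: G(7) = 1.
Stack C: G(17) = 2.
Combined Grundy value = 1 ⊕ 1 ⊕ 2 = 2.

2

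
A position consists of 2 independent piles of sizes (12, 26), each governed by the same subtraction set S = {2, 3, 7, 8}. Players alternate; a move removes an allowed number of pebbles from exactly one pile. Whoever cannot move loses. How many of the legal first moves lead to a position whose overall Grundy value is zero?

All piles use S = {2, 3, 7, 8}:
n :  0  1  2  3  4  5  6  7  8  9 10 11 12 13 14 15 16 17 18 19 20 21 22 23 24 25 26
G :  0  0  1  1  2  0  0  1  1  2  0  0  1  1  2  0  0  1  1  2  0  0  1  1  2  0  0
Pile A: G(12) = 1.
Pile B: G(26) = 0.
Combined Grundy value = 1 ⊕ 0 = 1.
A winning move leaves total XOR = 0, i.e. changes one component's Grundy value g to g ⊕ X where X is the current total.
Pile A: need g' = 1⊕1 = 0. Options: 12−2→G=0, 12−3→G=2, 12−7→G=0, 12−8→G=2. Hits: 2.
Pile B: need g' = 0⊕1 = 1. Options: 26−2→G=2, 26−3→G=1, 26−7→G=2, 26−8→G=1. Hits: 2.

4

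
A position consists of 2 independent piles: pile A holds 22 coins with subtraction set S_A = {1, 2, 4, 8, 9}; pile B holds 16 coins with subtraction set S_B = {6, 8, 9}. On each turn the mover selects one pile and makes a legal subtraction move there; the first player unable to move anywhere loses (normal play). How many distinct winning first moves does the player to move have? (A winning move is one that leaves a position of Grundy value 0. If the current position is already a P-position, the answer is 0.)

1

Pile A, S = {1, 2, 4, 8, 9}:
G(0) = 0
G(1) = mex{0} = 1
G(2) = mex{1,0} = 2
G(3) = mex{2,1} = 0
G(4) = mex{0,2,0} = 1
G(5) = mex{1,0,1} = 2
G(6) = mex{2,1,2} = 0
G(7) = mex{0,2,0} = 1
G(8) = mex{1,0,1,0} = 2
G(9) = mex{2,1,2,1,0} = 3
G(10) = mex{3,2,0,2,1} = 4
G(11) = mex{4,3,1,0,2} = 5
G(12) = mex{5,4,2,1,0} = 3
G(13) = mex{3,5,3,2,1} = 0
G(14) = mex{0,3,4,0,2} = 1
G(15) = mex{1,0,5,1,0} = 2
G(16) = mex{2,1,3,2,1} = 0
G(17) = mex{0,2,0,3,2} = 1
G(18) = mex{1,0,1,4,3} = 2
G(19) = mex{2,1,2,5,4} = 0
G(20) = mex{0,2,0,3,5} = 1
G(21) = mex{1,0,1,0,3} = 2
G(22) = mex{2,1,2,1,0} = 3
G_A(22) = 3.
Pile B, S = {6, 8, 9}:
G(0) = 0
G(1) = mex{} = 0
G(2) = mex{} = 0
G(3) = mex{} = 0
G(4) = mex{} = 0
G(5) = mex{} = 0
G(6) = mex{0} = 1
G(7) = mex{0} = 1
G(8) = mex{0,0} = 1
G(9) = mex{0,0,0} = 1
G(10) = mex{0,0,0} = 1
G(11) = mex{0,0,0} = 1
G(12) = mex{1,0,0} = 2
G(13) = mex{1,0,0} = 2
G(14) = mex{1,1,0} = 2
G(15) = mex{1,1,1} = 0
G(16) = mex{1,1,1} = 0
G_B(16) = 0.
Combined Grundy value = 3 ⊕ 0 = 3.
A winning move leaves total XOR = 0, i.e. changes one component's Grundy value g to g ⊕ X where X is the current total.
Pile A: need g' = 3⊕3 = 0. Options: 22−1→G=2, 22−2→G=1, 22−4→G=2, 22−8→G=1, 22−9→G=0. Hits: 1.
Pile B: need g' = 0⊕3 = 3. Options: 16−6→G=1, 16−8→G=1, 16−9→G=1. Hits: 0.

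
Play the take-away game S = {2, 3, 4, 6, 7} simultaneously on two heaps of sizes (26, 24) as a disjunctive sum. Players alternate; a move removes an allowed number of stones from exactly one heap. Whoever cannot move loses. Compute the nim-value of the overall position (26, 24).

All heaps use S = {2, 3, 4, 6, 7}:
n :  0  1  2  3  4  5  6  7  8  9 10 11 12 13 14 15 16 17 18 19 20 21 22 23 24 25 26
G :  0  0  1  1  2  2  3  3  4  0  0  1  1  2  2  3  3  4  0  0  1  1  2  2  3  3  4
Heap A: G(26) = 4.
Heap B: G(24) = 3.
Combined Grundy value = 4 ⊕ 3 = 7.

7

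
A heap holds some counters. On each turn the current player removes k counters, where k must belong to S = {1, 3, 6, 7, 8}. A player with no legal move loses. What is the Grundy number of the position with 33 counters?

3

G(0) = 0
G(1) = mex{0} = 1
G(2) = mex{1} = 0
G(3) = mex{0,0} = 1
G(4) = mex{1,1} = 0
G(5) = mex{0,0} = 1
G(6) = mex{1,1,0} = 2
G(7) = mex{2,0,1,0} = 3
G(8) = mex{3,1,0,1,0} = 2
G(9) = mex{2,2,1,0,1} = 3
G(10) = mex{3,3,0,1,0} = 2
G(11) = mex{2,2,1,0,1} = 3
G(12) = mex{3,3,2,1,0} = 4
G(13) = mex{4,2,3,2,1} = 0
G(14) = mex{0,3,2,3,2} = 1
G(15) = mex{1,4,3,2,3} = 0
G(16) = mex{0,0,2,3,2} = 1
G(17) = mex{1,1,3,2,3} = 0
G(18) = mex{0,0,4,3,2} = 1
G(19) = mex{1,1,0,4,3} = 2
G(20) = mex{2,0,1,0,4} = 3
G(21) = mex{3,1,0,1,0} = 2
G(22) = mex{2,2,1,0,1} = 3
G(23) = mex{3,3,0,1,0} = 2
G(24) = mex{2,2,1,0,1} = 3
G(25) = mex{3,3,2,1,0} = 4
G(26) = mex{4,2,3,2,1} = 0
G(27) = mex{0,3,2,3,2} = 1
G(28) = mex{1,4,3,2,3} = 0
G(29) = mex{0,0,2,3,2} = 1
G(30) = mex{1,1,3,2,3} = 0
G(31) = mex{0,0,4,3,2} = 1
G(32) = mex{1,1,0,4,3} = 2
G(33) = mex{2,0,1,0,4} = 3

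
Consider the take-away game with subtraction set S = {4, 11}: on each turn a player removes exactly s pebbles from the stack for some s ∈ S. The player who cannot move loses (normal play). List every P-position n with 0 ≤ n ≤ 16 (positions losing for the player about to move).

n :  0  1  2  3  4  5  6  7  8  9 10 11 12 13 14 15 16
G :  0  0  0  0  1  1  1  1  0  0  0  2  1  1  1  0  0
P-positions are exactly the n with G(n) = 0.

0, 1, 2, 3, 8, 9, 10, 15, 16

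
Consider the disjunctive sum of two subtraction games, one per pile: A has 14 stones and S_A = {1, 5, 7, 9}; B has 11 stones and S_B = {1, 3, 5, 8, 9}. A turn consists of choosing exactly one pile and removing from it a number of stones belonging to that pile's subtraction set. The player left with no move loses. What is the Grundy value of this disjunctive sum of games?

Pile A, S = {1, 5, 7, 9}:
G(0) = 0
G(1) = mex{0} = 1
G(2) = mex{1} = 0
G(3) = mex{0} = 1
G(4) = mex{1} = 0
G(5) = mex{0,0} = 1
G(6) = mex{1,1} = 0
G(7) = mex{0,0,0} = 1
G(8) = mex{1,1,1} = 0
G(9) = mex{0,0,0,0} = 1
G(10) = mex{1,1,1,1} = 0
G(11) = mex{0,0,0,0} = 1
G(12) = mex{1,1,1,1} = 0
G(13) = mex{0,0,0,0} = 1
G(14) = mex{1,1,1,1} = 0
G_A(14) = 0.
Pile B, S = {1, 3, 5, 8, 9}:
G(0) = 0
G(1) = mex{0} = 1
G(2) = mex{1} = 0
G(3) = mex{0,0} = 1
G(4) = mex{1,1} = 0
G(5) = mex{0,0,0} = 1
G(6) = mex{1,1,1} = 0
G(7) = mex{0,0,0} = 1
G(8) = mex{1,1,1,0} = 2
G(9) = mex{2,0,0,1,0} = 3
G(10) = mex{3,1,1,0,1} = 2
G(11) = mex{2,2,0,1,0} = 3
G_B(11) = 3.
Combined Grundy value = 0 ⊕ 3 = 3.

3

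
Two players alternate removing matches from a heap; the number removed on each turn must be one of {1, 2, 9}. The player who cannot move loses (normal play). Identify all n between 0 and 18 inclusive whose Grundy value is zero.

n :  0  1  2  3  4  5  6  7  8  9 10 11 12 13 14 15 16 17 18
G :  0  1  2  0  1  2  0  1  2  3  0  1  2  0  1  2  0  1  2
P-positions are exactly the n with G(n) = 0.

0, 3, 6, 10, 13, 16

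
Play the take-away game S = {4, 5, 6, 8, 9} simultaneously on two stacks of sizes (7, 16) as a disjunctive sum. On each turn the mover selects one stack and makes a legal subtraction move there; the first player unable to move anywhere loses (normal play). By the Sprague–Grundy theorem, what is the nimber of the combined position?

All stacks use S = {4, 5, 6, 8, 9}:
n :  0  1  2  3  4  5  6  7  8  9 10 11 12 13 14 15 16
G :  0  0  0  0  1  1  1  1  2  2  2  2  3  0  0  0  0
Stack A: G(7) = 1.
Stack B: G(16) = 0.
Combined Grundy value = 1 ⊕ 0 = 1.

1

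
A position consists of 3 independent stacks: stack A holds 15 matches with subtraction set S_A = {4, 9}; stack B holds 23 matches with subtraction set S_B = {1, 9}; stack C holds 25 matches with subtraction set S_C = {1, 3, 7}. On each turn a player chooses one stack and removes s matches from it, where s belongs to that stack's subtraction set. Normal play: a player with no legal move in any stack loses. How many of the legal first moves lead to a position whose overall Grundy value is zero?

0

Stack A, S = {4, 9}:
n :  0  1  2  3  4  5  6  7  8  9 10 11 12 13 14 15
G :  0  0  0  0  1  1  1  1  0  2  2  2  1  0  0  0
G_A(15) = 0.
Stack B, S = {1, 9}:
G(0) = 0
G(1) = mex{0} = 1
G(2) = mex{1} = 0
G(3) = mex{0} = 1
G(4) = mex{1} = 0
G(5) = mex{0} = 1
G(6) = mex{1} = 0
G(7) = mex{0} = 1
G(8) = mex{1} = 0
G(9) = mex{0,0} = 1
G(10) = mex{1,1} = 0
G(11) = mex{0,0} = 1
G(12) = mex{1,1} = 0
G(13) = mex{0,0} = 1
G(14) = mex{1,1} = 0
G(15) = mex{0,0} = 1
G(16) = mex{1,1} = 0
G(17) = mex{0,0} = 1
G(18) = mex{1,1} = 0
G(19) = mex{0,0} = 1
G(20) = mex{1,1} = 0
G(21) = mex{0,0} = 1
G(22) = mex{1,1} = 0
G(23) = mex{0,0} = 1
G_B(23) = 1.
Stack C, S = {1, 3, 7}:
n :  0  1  2  3  4  5  6  7  8  9 10 11 12 13 14 15 16 17 18 19 20 21 22 23 24 25
G :  0  1  0  1  0  1  0  1  0  1  0  1  0  1  0  1  0  1  0  1  0  1  0  1  0  1
G_C(25) = 1.
Combined Grundy value = 0 ⊕ 1 ⊕ 1 = 0.
A winning move leaves total XOR = 0, i.e. changes one component's Grundy value g to g ⊕ X where X is the current total.
Stack A: target g' = 0⊕0 = 0, but every legal move changes the Grundy value (mex property), so 0 moves.
Stack B: target g' = 1⊕0 = 1, but every legal move changes the Grundy value (mex property), so 0 moves.
Stack C: target g' = 1⊕0 = 1, but every legal move changes the Grundy value (mex property), so 0 moves.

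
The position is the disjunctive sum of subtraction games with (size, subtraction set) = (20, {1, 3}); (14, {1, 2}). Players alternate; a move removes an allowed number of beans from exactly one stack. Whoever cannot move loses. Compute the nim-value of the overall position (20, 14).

2

Stack A, S = {1, 3}:
G(0) = 0
G(1) = mex{0} = 1
G(2) = mex{1} = 0
G(3) = mex{0,0} = 1
G(4) = mex{1,1} = 0
G(5) = mex{0,0} = 1
G(6) = mex{1,1} = 0
G(7) = mex{0,0} = 1
G(8) = mex{1,1} = 0
G(9) = mex{0,0} = 1
G(10) = mex{1,1} = 0
G(11) = mex{0,0} = 1
G(12) = mex{1,1} = 0
G(13) = mex{0,0} = 1
G(14) = mex{1,1} = 0
G(15) = mex{0,0} = 1
G(16) = mex{1,1} = 0
G(17) = mex{0,0} = 1
G(18) = mex{1,1} = 0
G(19) = mex{0,0} = 1
G(20) = mex{1,1} = 0
G_A(20) = 0.
Stack B, S = {1, 2}:
n :  0  1  2  3  4  5  6  7  8  9 10 11 12 13 14
G :  0  1  2  0  1  2  0  1  2  0  1  2  0  1  2
G_B(14) = 2.
Combined Grundy value = 0 ⊕ 2 = 2.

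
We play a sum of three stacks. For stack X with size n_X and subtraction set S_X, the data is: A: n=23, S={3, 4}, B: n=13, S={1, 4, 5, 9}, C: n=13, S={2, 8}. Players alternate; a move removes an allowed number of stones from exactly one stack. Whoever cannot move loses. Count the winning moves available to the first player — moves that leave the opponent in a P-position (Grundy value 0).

2

Stack A, S = {3, 4}:
G(0) = 0
G(1) = mex{} = 0
G(2) = mex{} = 0
G(3) = mex{0} = 1
G(4) = mex{0,0} = 1
G(5) = mex{0,0} = 1
G(6) = mex{1,0} = 2
G(7) = mex{1,1} = 0
G(8) = mex{1,1} = 0
G(9) = mex{2,1} = 0
G(10) = mex{0,2} = 1
G(11) = mex{0,0} = 1
G(12) = mex{0,0} = 1
G(13) = mex{1,0} = 2
G(14) = mex{1,1} = 0
G(15) = mex{1,1} = 0
G(16) = mex{2,1} = 0
G(17) = mex{0,2} = 1
G(18) = mex{0,0} = 1
G(19) = mex{0,0} = 1
G(20) = mex{1,0} = 2
G(21) = mex{1,1} = 0
G(22) = mex{1,1} = 0
G(23) = mex{2,1} = 0
G_A(23) = 0.
Stack B, S = {1, 4, 5, 9}:
n :  0  1  2  3  4  5  6  7  8  9 10 11 12 13
G :  0  1  0  1  2  3  2  3  0  1  0  1  2  3
G_B(13) = 3.
Stack C, S = {2, 8}:
n :  0  1  2  3  4  5  6  7  8  9 10 11 12 13
G :  0  0  1  1  0  0  1  1  2  2  0  0  1  1
G_C(13) = 1.
Combined Grundy value = 0 ⊕ 3 ⊕ 1 = 2.
A winning move leaves total XOR = 0, i.e. changes one component's Grundy value g to g ⊕ X where X is the current total.
Stack A: need g' = 0⊕2 = 2. Options: 23−3→G=2, 23−4→G=1. Hits: 1.
Stack B: need g' = 3⊕2 = 1. Options: 13−1→G=2, 13−4→G=1, 13−5→G=0, 13−9→G=2. Hits: 1.
Stack C: need g' = 1⊕2 = 3. Options: 13−2→G=0, 13−8→G=0. Hits: 0.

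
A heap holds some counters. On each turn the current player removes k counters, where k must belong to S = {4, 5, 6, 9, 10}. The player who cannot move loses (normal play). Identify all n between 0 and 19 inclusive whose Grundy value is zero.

0, 1, 2, 3, 14, 15, 16, 17

G(0) = 0
G(1) = mex{} = 0
G(2) = mex{} = 0
G(3) = mex{} = 0
G(4) = mex{0} = 1
G(5) = mex{0,0} = 1
G(6) = mex{0,0,0} = 1
G(7) = mex{0,0,0} = 1
G(8) = mex{1,0,0} = 2
G(9) = mex{1,1,0,0} = 2
G(10) = mex{1,1,1,0,0} = 2
G(11) = mex{1,1,1,0,0} = 2
G(12) = mex{2,1,1,0,0} = 3
G(13) = mex{2,2,1,1,0} = 3
G(14) = mex{2,2,2,1,1} = 0
G(15) = mex{2,2,2,1,1} = 0
G(16) = mex{3,2,2,1,1} = 0
G(17) = mex{3,3,2,2,1} = 0
G(18) = mex{0,3,3,2,2} = 1
G(19) = mex{0,0,3,2,2} = 1
P-positions are exactly the n with G(n) = 0.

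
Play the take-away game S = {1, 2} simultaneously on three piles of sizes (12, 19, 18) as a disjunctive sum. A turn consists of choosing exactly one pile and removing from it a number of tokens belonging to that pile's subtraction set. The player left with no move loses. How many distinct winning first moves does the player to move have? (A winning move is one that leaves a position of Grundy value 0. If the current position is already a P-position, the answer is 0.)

3

All piles use S = {1, 2}:
G(0) = 0
G(1) = mex{0} = 1
G(2) = mex{1,0} = 2
G(3) = mex{2,1} = 0
G(4) = mex{0,2} = 1
G(5) = mex{1,0} = 2
G(6) = mex{2,1} = 0
G(7) = mex{0,2} = 1
G(8) = mex{1,0} = 2
G(9) = mex{2,1} = 0
G(10) = mex{0,2} = 1
G(11) = mex{1,0} = 2
G(12) = mex{2,1} = 0
G(13) = mex{0,2} = 1
G(14) = mex{1,0} = 2
G(15) = mex{2,1} = 0
G(16) = mex{0,2} = 1
G(17) = mex{1,0} = 2
G(18) = mex{2,1} = 0
G(19) = mex{0,2} = 1
Pile A: G(12) = 0.
Pile B: G(19) = 1.
Pile C: G(18) = 0.
Combined Grundy value = 0 ⊕ 1 ⊕ 0 = 1.
A winning move leaves total XOR = 0, i.e. changes one component's Grundy value g to g ⊕ X where X is the current total.
Pile A: need g' = 0⊕1 = 1. Options: 12−1→G=2, 12−2→G=1. Hits: 1.
Pile B: need g' = 1⊕1 = 0. Options: 19−1→G=0, 19−2→G=2. Hits: 1.
Pile C: need g' = 0⊕1 = 1. Options: 18−1→G=2, 18−2→G=1. Hits: 1.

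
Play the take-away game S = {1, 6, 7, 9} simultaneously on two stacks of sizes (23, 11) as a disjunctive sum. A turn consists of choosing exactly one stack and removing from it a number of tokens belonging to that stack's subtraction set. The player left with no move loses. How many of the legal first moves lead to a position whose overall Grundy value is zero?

0

All stacks use S = {1, 6, 7, 9}:
n :  0  1  2  3  4  5  6  7  8  9 10 11 12 13 14 15 16 17 18 19 20 21 22 23
G :  0  1  0  1  0  1  2  3  2  3  2  3  0  1  0  1  0  1  2  3  2  3  2  3
Stack A: G(23) = 3.
Stack B: G(11) = 3.
Combined Grundy value = 3 ⊕ 3 = 0.
A winning move leaves total XOR = 0, i.e. changes one component's Grundy value g to g ⊕ X where X is the current total.
Stack A: target g' = 3⊕0 = 3, but every legal move changes the Grundy value (mex property), so 0 moves.
Stack B: target g' = 3⊕0 = 3, but every legal move changes the Grundy value (mex property), so 0 moves.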